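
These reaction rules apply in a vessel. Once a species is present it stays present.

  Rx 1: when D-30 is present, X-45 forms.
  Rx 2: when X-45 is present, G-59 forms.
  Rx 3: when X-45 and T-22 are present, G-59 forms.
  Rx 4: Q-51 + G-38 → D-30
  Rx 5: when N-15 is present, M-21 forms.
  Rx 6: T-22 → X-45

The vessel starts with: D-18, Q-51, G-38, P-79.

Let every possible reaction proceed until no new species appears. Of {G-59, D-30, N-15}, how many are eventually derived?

Q-51 and G-38 present → D-30 forms (Rx 4).
D-30 present → X-45 forms (Rx 1).
X-45 present → G-59 forms (Rx 2).
G-59: reached.
D-30: reached.
No rule produces N-15, and it is not given.
Reached: G-59 and D-30 — 2 of the 3.

2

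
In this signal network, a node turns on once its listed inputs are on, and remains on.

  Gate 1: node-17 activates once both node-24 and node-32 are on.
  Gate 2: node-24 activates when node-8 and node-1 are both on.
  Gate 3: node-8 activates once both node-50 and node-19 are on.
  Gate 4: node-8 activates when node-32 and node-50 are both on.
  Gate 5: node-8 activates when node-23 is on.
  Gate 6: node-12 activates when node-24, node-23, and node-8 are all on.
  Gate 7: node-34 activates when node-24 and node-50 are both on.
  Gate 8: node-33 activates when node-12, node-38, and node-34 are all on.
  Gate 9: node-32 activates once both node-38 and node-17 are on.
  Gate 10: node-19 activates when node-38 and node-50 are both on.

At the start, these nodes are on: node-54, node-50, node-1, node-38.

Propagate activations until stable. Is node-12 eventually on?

node-12 would need node-24, node-23, and node-8 (Gate 6), but node-23 never turns on.

No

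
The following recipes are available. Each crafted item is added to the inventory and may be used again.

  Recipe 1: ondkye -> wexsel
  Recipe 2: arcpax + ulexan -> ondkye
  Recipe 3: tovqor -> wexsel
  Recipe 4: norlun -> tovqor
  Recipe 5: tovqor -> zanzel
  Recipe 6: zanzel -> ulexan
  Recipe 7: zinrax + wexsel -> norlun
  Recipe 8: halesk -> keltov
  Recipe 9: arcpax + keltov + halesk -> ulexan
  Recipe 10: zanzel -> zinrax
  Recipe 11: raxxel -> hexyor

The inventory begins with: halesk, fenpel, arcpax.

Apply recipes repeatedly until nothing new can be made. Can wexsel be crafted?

Using Recipe 8, halesk makes keltov.
arcpax + keltov + halesk -> ulexan (Recipe 9).
Using Recipe 2, arcpax and ulexan make ondkye.
ondkye -> wexsel (Recipe 1).

Yes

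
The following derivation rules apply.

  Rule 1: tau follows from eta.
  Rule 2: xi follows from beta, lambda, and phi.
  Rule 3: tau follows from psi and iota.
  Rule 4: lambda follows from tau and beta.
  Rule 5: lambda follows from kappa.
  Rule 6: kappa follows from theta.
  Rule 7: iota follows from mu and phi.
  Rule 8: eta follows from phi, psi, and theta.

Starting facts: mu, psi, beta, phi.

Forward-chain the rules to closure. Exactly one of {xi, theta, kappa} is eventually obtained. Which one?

xi

From mu and phi, Rule 7 gives iota.
psi and iota hold, so tau follows (Rule 3).
From tau and beta, Rule 4 gives lambda.
beta, lambda, and phi hold, so xi follows (Rule 2).
kappa would need theta (Rule 6), but theta is never established. No rule produces theta, and it is not given.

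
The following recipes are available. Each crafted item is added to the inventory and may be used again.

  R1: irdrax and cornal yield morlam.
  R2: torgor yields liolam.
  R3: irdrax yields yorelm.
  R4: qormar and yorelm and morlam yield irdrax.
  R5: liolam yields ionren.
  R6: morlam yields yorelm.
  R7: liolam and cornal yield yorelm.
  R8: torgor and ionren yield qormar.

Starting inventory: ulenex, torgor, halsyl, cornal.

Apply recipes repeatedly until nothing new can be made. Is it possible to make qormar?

Using R2, torgor makes liolam.
Using R5, liolam makes ionren.
Using R8, torgor and ionren make qormar.

Yes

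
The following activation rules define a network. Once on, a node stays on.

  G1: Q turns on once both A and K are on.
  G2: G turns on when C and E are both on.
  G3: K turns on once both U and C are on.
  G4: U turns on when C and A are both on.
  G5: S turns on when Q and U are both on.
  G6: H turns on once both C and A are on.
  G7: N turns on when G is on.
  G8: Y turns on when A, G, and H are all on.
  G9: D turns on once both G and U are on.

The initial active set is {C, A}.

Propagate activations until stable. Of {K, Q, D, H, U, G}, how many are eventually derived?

G6: C and A on → H on.
G4: C and A on → U on.
U and C are on, so K turns on (G3).
A and K are on, so Q turns on (G1).
K: reached.
Q: reached.
D would need G and U (G9), but G never turns on.
H: reached.
U: reached.
G would need C and E (G2), but E never turns on.
Reached: K, Q, H, and U — 4 of the 6.

4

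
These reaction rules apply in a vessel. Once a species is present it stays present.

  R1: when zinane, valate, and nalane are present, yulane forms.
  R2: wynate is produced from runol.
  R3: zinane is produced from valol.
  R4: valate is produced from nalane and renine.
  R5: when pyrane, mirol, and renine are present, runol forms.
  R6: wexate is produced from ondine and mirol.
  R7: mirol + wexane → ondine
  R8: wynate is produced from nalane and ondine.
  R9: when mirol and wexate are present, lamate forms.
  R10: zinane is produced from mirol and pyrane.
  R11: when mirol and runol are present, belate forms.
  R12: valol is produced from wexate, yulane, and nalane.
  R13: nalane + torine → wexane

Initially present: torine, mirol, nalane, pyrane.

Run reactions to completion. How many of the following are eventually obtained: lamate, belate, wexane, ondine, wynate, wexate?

5

nalane and torine present → wexane forms (R13).
mirol and wexane present → ondine forms (R7).
nalane and ondine present → wynate forms (R8).
ondine and mirol present → wexate forms (R6).
mirol and wexate present → lamate forms (R9).
lamate: reached.
belate would need mirol and runol (R11), but runol never forms.
wexane: reached.
ondine: reached.
wynate: reached.
wexate: reached.
Reached: lamate, wexane, ondine, wynate, and wexate — 5 of the 6.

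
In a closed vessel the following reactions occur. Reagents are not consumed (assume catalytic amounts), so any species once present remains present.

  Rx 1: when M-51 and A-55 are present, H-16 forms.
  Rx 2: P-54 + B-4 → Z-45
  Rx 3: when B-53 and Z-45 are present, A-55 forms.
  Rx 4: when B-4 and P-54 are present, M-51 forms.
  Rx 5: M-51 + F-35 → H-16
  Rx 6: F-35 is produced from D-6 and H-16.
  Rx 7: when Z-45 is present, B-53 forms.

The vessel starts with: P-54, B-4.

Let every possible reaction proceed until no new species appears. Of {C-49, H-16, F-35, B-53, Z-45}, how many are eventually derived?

3

P-54 and B-4 present → Z-45 forms (Rx 2).
B-4 and P-54 present → M-51 forms (Rx 4).
Z-45 present → B-53 forms (Rx 7).
B-53 and Z-45 present → A-55 forms (Rx 3).
M-51 and A-55 present → H-16 forms (Rx 1).
No rule produces C-49, and it is not given.
H-16: reached.
F-35 would need D-6 and H-16 (Rx 6), but D-6 never forms.
B-53: reached.
Z-45: reached.
Reached: H-16, B-53, and Z-45 — 3 of the 5.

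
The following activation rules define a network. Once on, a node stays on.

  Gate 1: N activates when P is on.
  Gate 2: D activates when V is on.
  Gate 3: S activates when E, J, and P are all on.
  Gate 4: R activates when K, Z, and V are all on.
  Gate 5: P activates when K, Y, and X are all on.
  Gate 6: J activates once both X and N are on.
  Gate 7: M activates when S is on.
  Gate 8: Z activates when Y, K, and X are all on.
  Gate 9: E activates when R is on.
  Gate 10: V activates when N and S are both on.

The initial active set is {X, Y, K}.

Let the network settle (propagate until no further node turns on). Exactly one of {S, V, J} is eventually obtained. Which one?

J

Gate 5: K, Y, and X on → P on.
P is on, so N activates (Gate 1).
Gate 6: X and N on → J on.
V would need N and S (Gate 10), but S never turns on. S would need E, J, and P (Gate 3), but E never turns on.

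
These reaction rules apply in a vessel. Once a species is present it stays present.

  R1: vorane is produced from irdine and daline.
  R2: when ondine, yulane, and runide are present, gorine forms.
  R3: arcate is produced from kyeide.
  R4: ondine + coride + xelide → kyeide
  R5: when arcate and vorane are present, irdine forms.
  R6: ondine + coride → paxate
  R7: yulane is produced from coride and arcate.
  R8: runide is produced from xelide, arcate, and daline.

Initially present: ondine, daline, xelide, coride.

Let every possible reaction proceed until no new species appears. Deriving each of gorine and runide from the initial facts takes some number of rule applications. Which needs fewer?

runide

runide: ondine, coride, and xelide present → kyeide forms (R4). kyeide present → arcate forms (R3). xelide, arcate, and daline present → runide forms (R8). [3 rule applications]
gorine: ondine, coride, and xelide present → kyeide forms (R4). kyeide present → arcate forms (R3). coride and arcate present → yulane forms (R7). xelide, arcate, and daline present → runide forms (R8). ondine, yulane, and runide present → gorine forms (R2). [5 rule applications]
runide needs fewer.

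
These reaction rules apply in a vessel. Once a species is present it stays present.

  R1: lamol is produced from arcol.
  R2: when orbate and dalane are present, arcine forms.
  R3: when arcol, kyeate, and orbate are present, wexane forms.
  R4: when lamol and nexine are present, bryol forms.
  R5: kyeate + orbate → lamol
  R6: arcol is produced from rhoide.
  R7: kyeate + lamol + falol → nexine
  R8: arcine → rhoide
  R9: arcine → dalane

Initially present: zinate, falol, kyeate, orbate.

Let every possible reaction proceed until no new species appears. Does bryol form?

kyeate and orbate present → lamol forms (R5).
kyeate, lamol, and falol present → nexine forms (R7).
lamol and nexine present → bryol forms (R4).

Yes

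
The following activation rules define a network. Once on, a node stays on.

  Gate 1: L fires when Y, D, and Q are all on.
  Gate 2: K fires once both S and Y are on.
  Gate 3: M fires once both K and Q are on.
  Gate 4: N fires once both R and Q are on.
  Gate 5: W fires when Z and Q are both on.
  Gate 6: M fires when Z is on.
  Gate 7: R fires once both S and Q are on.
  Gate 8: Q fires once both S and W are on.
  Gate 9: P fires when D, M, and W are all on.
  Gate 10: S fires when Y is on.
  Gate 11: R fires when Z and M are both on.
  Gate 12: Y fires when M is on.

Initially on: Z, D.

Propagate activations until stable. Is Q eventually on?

No

Q would need S and W (Gate 8), but W never turns on.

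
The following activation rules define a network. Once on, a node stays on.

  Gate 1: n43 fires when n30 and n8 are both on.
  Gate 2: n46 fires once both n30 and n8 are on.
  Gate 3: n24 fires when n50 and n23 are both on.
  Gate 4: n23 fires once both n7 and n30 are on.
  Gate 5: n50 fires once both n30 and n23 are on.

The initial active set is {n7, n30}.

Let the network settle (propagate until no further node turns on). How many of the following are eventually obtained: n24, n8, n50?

n7 and n30 are on, so n23 fires (Gate 4).
Gate 5: n30 and n23 on → n50 on.
n50 and n23 are on, so n24 fires (Gate 3).
n24: reached.
No rule produces n8, and it is not given.
n50: reached.
Reached: n24 and n50 — 2 of the 3.

2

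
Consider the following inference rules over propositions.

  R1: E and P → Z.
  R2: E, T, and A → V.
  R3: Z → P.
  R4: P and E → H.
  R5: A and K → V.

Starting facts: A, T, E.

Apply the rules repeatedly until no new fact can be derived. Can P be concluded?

No

P would need Z (R3), but Z is never established.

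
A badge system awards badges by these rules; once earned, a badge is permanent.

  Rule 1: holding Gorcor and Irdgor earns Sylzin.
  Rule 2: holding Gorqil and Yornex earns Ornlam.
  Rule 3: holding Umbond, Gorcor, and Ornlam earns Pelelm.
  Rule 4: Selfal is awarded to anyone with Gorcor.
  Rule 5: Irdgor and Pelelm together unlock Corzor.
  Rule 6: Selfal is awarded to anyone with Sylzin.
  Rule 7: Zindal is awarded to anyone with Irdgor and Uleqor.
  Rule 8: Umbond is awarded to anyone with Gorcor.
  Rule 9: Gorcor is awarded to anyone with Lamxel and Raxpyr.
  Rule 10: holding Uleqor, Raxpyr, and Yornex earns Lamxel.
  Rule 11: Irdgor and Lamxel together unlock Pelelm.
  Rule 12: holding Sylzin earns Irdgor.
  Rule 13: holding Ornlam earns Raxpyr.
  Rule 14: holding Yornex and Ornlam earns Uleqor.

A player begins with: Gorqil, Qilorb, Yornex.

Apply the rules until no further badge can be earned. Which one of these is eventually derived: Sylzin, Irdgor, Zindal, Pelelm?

With Gorqil and Yornex, Ornlam is earned (Rule 2).
With Ornlam, Raxpyr is earned (Rule 13).
With Yornex and Ornlam, Uleqor is earned (Rule 14).
With Uleqor, Raxpyr, and Yornex, Lamxel is earned (Rule 10).
With Lamxel and Raxpyr, Gorcor is earned (Rule 9).
With Gorcor, Umbond is earned (Rule 8).
With Umbond, Gorcor, and Ornlam, Pelelm is earned (Rule 3).
Zindal would need Irdgor and Uleqor (Rule 7), but Irdgor is never earned. Irdgor would need Sylzin (Rule 12), but Sylzin is never earned. Sylzin would need Gorcor and Irdgor (Rule 1), but Irdgor is never earned.

Pelelm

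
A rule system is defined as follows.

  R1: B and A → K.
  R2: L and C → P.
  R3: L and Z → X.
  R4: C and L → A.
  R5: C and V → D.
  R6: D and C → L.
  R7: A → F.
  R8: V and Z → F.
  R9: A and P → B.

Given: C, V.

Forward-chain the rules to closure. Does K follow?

Yes

From C and V, R5 gives D.
D and C hold, so L follows (R6).
From C and L, R4 gives A.
From L and C, R2 gives P.
From A and P, R9 gives B.
B and A hold, so K follows (R1).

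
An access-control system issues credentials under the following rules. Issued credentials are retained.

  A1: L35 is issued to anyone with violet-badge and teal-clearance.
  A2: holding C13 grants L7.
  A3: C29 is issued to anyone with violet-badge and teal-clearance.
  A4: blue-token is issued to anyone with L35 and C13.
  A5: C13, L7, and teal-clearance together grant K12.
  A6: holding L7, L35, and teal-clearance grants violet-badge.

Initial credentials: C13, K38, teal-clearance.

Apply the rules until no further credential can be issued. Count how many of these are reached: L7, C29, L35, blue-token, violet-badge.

1

Holding C13 grants L7 (A2).
L7: reached.
C29 would need violet-badge and teal-clearance (A3), but violet-badge is never granted.
L35 would need violet-badge and teal-clearance (A1), but violet-badge is never granted.
blue-token would need L35 and C13 (A4), but L35 is never granted.
violet-badge would need L7, L35, and teal-clearance (A6), but L35 is never granted.
Reached: L7 — 1 of the 5.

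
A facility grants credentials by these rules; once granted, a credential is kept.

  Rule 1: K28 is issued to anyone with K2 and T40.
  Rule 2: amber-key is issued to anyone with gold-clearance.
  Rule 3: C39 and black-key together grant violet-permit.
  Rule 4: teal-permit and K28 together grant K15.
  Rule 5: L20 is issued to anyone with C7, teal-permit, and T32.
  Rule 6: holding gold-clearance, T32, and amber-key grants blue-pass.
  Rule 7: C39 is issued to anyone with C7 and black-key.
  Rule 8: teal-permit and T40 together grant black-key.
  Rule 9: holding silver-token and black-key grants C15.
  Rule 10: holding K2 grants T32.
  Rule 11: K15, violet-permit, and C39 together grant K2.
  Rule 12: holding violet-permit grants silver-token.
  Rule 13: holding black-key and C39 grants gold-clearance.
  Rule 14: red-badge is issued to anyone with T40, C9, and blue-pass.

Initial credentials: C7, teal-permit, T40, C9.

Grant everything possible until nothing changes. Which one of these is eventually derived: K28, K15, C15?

C15

Holding teal-permit and T40 grants black-key (Rule 8).
Holding C7 and black-key grants C39 (Rule 7).
Holding C39 and black-key grants violet-permit (Rule 3).
Holding violet-permit grants silver-token (Rule 12).
Holding silver-token and black-key grants C15 (Rule 9).
K15 would need teal-permit and K28 (Rule 4), but K28 is never granted. K28 would need K2 and T40 (Rule 1), but K2 is never granted.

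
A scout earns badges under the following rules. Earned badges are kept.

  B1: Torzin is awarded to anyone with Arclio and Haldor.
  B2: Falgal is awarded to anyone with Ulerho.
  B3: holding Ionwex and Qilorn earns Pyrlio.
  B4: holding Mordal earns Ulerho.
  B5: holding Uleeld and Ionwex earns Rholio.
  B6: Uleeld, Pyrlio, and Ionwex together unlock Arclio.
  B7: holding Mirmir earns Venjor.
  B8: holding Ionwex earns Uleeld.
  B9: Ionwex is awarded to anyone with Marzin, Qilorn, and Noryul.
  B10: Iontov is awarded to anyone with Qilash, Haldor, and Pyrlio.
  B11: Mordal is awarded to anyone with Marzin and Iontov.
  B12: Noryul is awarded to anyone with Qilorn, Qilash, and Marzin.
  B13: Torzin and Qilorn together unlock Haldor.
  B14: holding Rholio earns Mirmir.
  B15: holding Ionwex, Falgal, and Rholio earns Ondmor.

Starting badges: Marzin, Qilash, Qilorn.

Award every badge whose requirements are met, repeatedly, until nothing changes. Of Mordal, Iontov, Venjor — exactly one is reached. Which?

Venjor

With Qilorn, Qilash, and Marzin, Noryul is earned (B12).
With Marzin, Qilorn, and Noryul, Ionwex is earned (B9).
With Ionwex, Uleeld is earned (B8).
With Uleeld and Ionwex, Rholio is earned (B5).
With Rholio, Mirmir is earned (B14).
With Mirmir, Venjor is earned (B7).
Mordal would need Marzin and Iontov (B11), but Iontov is never earned. Iontov would need Qilash, Haldor, and Pyrlio (B10), but Haldor is never earned.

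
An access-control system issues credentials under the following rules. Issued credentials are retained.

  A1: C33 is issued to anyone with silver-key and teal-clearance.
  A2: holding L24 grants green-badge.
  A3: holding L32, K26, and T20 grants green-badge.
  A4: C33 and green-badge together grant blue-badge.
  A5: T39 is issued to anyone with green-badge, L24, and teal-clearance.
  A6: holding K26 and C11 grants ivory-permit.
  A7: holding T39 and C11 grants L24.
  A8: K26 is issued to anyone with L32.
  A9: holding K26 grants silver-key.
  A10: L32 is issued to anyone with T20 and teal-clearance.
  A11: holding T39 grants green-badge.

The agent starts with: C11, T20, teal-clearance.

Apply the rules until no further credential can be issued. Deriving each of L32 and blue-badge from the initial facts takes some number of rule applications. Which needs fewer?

L32: Holding T20 and teal-clearance grants L32 (A10). [1 rule application]
blue-badge: Holding T20 and teal-clearance grants L32 (A10). Holding L32 grants K26 (A8). Holding L32, K26, and T20 grants green-badge (A3). Holding K26 grants silver-key (A9). Holding silver-key and teal-clearance grants C33 (A1). Holding C33 and green-badge grants blue-badge (A4). [6 rule applications]
L32 needs fewer.

L32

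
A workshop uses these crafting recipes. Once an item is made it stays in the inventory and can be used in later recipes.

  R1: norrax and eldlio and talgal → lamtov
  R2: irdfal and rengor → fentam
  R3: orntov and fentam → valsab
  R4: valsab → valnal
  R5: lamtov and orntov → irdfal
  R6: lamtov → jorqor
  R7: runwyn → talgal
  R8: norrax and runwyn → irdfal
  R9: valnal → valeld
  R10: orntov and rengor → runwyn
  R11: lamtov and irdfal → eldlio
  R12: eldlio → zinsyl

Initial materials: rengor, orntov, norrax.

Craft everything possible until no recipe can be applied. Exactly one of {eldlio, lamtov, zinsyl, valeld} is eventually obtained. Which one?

Using R10, orntov and rengor make runwyn.
Using R8, norrax and runwyn make irdfal.
Using R2, irdfal and rengor make fentam.
Using R3, orntov and fentam make valsab.
valsab → valnal (R4).
valnal → valeld (R9).
zinsyl would need eldlio (R12), but eldlio is never obtained. lamtov would need norrax, eldlio, and talgal (R1), but eldlio is never obtained. eldlio would need lamtov and irdfal (R11), but lamtov is never obtained.

valeld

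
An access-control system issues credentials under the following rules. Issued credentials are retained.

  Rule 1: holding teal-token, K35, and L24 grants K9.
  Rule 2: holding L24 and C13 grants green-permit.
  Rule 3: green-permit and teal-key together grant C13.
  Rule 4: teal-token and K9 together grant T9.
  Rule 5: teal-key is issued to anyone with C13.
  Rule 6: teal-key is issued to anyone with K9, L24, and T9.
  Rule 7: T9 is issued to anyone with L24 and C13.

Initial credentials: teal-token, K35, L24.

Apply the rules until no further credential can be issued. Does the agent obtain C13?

No

C13 would need green-permit and teal-key (Rule 3), but green-permit is never granted.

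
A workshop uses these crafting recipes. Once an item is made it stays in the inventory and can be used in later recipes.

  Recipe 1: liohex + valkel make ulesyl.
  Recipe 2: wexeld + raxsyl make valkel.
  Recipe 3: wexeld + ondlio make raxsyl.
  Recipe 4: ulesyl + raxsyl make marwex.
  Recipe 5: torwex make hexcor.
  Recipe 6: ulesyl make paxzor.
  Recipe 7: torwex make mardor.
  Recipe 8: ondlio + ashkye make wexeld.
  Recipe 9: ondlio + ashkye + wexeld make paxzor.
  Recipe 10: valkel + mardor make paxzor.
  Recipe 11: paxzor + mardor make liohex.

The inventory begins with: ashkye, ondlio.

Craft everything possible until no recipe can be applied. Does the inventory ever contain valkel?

ondlio + ashkye → wexeld (Recipe 8).
wexeld + ondlio → raxsyl (Recipe 3).
Using Recipe 2, wexeld and raxsyl make valkel.

Yes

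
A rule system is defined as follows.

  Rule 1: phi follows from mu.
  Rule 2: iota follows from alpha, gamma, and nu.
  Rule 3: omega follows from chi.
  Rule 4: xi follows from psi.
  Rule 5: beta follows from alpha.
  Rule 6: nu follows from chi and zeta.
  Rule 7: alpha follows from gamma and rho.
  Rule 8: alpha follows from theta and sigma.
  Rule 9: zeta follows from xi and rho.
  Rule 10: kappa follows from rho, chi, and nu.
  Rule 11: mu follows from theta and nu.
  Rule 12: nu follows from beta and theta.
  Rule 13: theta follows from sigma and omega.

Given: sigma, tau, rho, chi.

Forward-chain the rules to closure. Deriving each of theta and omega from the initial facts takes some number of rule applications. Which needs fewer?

omega: chi holds, so omega follows (Rule 3). [1 rule application]
theta: chi holds, so omega follows (Rule 3). From sigma and omega, Rule 13 gives theta. [2 rule applications]
omega needs fewer.

omega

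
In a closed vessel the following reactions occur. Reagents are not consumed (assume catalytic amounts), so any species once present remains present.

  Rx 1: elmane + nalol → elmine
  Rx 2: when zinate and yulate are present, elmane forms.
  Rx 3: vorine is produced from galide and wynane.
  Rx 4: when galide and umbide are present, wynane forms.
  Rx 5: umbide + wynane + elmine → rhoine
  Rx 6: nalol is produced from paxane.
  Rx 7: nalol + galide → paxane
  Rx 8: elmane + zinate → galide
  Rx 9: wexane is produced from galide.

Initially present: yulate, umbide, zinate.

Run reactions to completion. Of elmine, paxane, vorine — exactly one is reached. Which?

zinate and yulate present → elmane forms (Rx 2).
elmane and zinate present → galide forms (Rx 8).
galide and umbide present → wynane forms (Rx 4).
galide and wynane present → vorine forms (Rx 3).
paxane would need nalol and galide (Rx 7), but nalol never forms. elmine would need elmane and nalol (Rx 1), but nalol never forms.

vorine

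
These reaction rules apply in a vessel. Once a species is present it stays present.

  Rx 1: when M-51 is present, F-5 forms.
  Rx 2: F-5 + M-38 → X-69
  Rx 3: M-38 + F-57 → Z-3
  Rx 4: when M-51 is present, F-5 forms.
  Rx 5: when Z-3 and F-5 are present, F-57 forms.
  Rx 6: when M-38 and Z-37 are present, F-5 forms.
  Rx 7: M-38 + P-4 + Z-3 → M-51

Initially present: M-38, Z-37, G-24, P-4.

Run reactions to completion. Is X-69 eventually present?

Yes

M-38 and Z-37 present → F-5 forms (Rx 6).
F-5 and M-38 present → X-69 forms (Rx 2).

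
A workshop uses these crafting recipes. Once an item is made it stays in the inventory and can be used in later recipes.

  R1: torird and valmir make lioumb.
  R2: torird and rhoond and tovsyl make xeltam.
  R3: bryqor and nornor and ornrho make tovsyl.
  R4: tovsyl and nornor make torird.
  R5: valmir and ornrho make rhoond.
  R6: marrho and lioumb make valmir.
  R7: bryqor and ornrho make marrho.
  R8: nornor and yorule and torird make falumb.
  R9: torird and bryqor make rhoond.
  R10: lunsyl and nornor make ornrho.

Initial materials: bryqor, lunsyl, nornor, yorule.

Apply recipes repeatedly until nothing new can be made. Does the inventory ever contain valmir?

No

valmir would need marrho and lioumb (R6), but lioumb is never obtained.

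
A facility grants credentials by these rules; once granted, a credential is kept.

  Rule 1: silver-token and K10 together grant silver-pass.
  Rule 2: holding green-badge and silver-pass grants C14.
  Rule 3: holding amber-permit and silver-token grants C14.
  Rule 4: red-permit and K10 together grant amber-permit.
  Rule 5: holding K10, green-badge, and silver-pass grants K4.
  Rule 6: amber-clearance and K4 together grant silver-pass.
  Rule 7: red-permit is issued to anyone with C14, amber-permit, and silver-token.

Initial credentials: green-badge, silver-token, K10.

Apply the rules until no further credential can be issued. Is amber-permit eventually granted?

amber-permit would need red-permit and K10 (Rule 4), but red-permit is never granted.

No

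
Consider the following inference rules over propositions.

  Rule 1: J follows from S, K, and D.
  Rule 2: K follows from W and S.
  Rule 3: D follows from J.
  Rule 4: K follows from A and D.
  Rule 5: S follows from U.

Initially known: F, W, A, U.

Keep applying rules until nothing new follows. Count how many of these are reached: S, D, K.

U holds, so S follows (Rule 5).
From W and S, Rule 2 gives K.
S: reached.
D would need J (Rule 3), but J is never established.
K: reached.
Reached: S and K — 2 of the 3.

2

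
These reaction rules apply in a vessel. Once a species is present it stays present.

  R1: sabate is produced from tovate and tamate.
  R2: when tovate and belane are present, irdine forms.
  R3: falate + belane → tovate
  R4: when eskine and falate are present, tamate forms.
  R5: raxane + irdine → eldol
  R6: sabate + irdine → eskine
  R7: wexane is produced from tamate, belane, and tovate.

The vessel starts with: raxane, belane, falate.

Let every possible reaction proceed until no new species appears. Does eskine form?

No

eskine would need sabate and irdine (R6), but sabate never forms.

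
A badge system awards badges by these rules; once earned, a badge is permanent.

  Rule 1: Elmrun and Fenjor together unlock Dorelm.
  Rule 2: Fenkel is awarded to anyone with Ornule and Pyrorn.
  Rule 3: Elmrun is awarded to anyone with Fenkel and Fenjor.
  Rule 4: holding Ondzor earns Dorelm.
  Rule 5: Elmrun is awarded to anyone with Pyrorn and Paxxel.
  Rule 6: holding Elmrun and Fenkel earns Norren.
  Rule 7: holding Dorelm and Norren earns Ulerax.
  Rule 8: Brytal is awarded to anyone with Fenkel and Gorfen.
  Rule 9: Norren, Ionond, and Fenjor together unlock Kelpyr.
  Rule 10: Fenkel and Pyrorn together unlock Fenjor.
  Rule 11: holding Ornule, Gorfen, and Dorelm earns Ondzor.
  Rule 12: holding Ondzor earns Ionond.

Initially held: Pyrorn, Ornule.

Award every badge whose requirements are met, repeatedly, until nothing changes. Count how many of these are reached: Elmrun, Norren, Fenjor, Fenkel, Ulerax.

5

With Ornule and Pyrorn, Fenkel is earned (Rule 2).
With Fenkel and Pyrorn, Fenjor is earned (Rule 10).
With Fenkel and Fenjor, Elmrun is earned (Rule 3).
With Elmrun and Fenjor, Dorelm is earned (Rule 1).
With Elmrun and Fenkel, Norren is earned (Rule 6).
With Dorelm and Norren, Ulerax is earned (Rule 7).
Elmrun: reached.
Norren: reached.
Fenjor: reached.
Fenkel: reached.
Ulerax: reached.
All 5 are reached.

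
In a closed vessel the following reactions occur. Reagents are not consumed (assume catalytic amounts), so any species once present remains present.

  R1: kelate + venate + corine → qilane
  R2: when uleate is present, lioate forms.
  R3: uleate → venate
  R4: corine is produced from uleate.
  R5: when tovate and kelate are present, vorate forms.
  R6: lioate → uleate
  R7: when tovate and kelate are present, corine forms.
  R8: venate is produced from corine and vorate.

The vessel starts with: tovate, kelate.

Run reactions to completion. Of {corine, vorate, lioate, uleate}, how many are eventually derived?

2

tovate and kelate present → corine forms (R7).
tovate and kelate present → vorate forms (R5).
corine: reached.
vorate: reached.
lioate would need uleate (R2), but uleate never forms.
uleate would need lioate (R6), but lioate never forms.
Reached: corine and vorate — 2 of the 4.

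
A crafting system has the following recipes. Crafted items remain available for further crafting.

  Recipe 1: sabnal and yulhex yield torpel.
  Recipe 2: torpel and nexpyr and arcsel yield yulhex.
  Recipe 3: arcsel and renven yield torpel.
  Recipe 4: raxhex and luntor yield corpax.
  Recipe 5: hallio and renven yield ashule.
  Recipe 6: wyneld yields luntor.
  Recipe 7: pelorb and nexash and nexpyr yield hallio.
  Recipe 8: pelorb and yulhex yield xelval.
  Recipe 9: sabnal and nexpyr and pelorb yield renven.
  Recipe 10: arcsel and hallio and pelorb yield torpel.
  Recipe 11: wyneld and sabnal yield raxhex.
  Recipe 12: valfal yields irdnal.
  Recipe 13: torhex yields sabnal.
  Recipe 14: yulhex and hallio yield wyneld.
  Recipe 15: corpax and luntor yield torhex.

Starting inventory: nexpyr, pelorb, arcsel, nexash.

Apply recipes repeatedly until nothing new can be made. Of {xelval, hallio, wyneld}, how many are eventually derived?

3

Using Recipe 7, pelorb, nexash, and nexpyr make hallio.
Using Recipe 10, arcsel, hallio, and pelorb make torpel.
torpel and nexpyr and arcsel → yulhex (Recipe 2).
Using Recipe 14, yulhex and hallio make wyneld.
pelorb and yulhex → xelval (Recipe 8).
xelval: reached.
hallio: reached.
wyneld: reached.
All 3 are reached.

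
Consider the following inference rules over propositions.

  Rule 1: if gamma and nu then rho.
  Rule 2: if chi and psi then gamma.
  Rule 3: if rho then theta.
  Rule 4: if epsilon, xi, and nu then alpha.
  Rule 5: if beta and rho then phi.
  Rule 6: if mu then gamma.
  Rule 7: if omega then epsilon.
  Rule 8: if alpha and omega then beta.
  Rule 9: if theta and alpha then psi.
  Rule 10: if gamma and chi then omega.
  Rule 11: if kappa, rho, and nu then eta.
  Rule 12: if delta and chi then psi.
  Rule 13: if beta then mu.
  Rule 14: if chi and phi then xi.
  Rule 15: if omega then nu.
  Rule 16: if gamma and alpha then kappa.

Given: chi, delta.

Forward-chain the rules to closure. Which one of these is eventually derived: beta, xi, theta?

delta and chi hold, so psi follows (Rule 12).
chi and psi hold, so gamma follows (Rule 2).
From gamma and chi, Rule 10 gives omega.
From omega, Rule 15 gives nu.
From gamma and nu, Rule 1 gives rho.
From rho, Rule 3 gives theta.
xi would need chi and phi (Rule 14), but phi is never established. beta would need alpha and omega (Rule 8), but alpha is never established.

theta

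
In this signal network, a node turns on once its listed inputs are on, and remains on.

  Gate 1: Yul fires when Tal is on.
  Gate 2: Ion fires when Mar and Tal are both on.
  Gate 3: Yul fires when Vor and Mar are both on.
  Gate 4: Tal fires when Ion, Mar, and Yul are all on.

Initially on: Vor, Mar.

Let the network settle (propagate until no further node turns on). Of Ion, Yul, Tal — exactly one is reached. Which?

Vor and Mar are on, so Yul fires (Gate 3).
Ion would need Mar and Tal (Gate 2), but Tal never turns on. Tal would need Ion, Mar, and Yul (Gate 4), but Ion never turns on.

Yul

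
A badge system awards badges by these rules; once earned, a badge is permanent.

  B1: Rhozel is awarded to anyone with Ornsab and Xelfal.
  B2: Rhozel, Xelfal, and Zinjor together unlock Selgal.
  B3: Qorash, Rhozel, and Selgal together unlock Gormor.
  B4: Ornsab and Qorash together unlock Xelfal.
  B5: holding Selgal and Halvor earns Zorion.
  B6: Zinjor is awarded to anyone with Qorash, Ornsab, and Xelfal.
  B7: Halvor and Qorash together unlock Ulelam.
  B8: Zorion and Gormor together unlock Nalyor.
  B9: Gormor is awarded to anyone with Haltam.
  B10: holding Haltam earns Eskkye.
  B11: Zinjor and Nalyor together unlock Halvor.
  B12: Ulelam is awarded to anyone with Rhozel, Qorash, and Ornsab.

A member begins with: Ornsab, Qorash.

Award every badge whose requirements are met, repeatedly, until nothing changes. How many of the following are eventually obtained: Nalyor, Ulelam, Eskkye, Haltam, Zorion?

With Ornsab and Qorash, Xelfal is earned (B4).
With Ornsab and Xelfal, Rhozel is earned (B1).
With Rhozel, Qorash, and Ornsab, Ulelam is earned (B12).
Nalyor would need Zorion and Gormor (B8), but Zorion is never earned.
Ulelam: reached.
Eskkye would need Haltam (B10), but Haltam is never earned.
No rule produces Haltam, and it is not given.
Zorion would need Selgal and Halvor (B5), but Halvor is never earned.
Reached: Ulelam — 1 of the 5.

1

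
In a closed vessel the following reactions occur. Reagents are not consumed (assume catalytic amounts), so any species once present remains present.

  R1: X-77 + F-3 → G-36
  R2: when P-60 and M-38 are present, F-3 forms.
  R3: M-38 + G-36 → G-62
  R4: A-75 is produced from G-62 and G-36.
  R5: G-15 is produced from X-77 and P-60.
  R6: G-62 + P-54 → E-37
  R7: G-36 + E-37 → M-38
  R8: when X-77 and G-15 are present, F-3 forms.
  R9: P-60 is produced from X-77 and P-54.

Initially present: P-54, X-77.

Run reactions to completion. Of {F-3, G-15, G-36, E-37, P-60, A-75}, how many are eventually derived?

X-77 and P-54 present → P-60 forms (R9).
X-77 and P-60 present → G-15 forms (R5).
X-77 and G-15 present → F-3 forms (R8).
X-77 and F-3 present → G-36 forms (R1).
F-3: reached.
G-15: reached.
G-36: reached.
E-37 would need G-62 and P-54 (R6), but G-62 never forms.
P-60: reached.
A-75 would need G-62 and G-36 (R4), but G-62 never forms.
Reached: F-3, G-15, G-36, and P-60 — 4 of the 6.

4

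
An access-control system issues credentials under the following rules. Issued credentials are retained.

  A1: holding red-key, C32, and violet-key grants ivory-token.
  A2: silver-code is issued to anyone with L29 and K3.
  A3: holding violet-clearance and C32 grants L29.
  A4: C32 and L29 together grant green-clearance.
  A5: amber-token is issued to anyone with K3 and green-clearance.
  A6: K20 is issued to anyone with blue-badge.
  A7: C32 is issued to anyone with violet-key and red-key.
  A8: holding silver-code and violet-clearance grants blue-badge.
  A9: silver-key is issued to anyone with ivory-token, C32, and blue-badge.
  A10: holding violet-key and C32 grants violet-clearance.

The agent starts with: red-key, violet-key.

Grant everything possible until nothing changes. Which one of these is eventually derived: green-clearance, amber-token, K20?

green-clearance

Holding violet-key and red-key grants C32 (A7).
Holding violet-key and C32 grants violet-clearance (A10).
Holding violet-clearance and C32 grants L29 (A3).
Holding C32 and L29 grants green-clearance (A4).
amber-token would need K3 and green-clearance (A5), but K3 is never granted. K20 would need blue-badge (A6), but blue-badge is never granted.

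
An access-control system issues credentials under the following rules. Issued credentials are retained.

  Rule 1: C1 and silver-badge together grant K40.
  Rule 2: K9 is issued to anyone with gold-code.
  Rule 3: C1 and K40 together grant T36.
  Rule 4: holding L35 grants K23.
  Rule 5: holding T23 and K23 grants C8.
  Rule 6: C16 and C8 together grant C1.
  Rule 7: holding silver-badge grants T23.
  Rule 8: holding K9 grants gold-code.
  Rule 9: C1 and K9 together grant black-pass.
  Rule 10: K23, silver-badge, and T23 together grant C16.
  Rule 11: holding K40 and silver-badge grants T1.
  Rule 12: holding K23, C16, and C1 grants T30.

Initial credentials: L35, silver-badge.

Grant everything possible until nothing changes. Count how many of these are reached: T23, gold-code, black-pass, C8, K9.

2

Holding L35 grants K23 (Rule 4).
Holding silver-badge grants T23 (Rule 7).
Holding T23 and K23 grants C8 (Rule 5).
T23: reached.
gold-code would need K9 (Rule 8), but K9 is never granted.
black-pass would need C1 and K9 (Rule 9), but K9 is never granted.
C8: reached.
K9 would need gold-code (Rule 2), but gold-code is never granted.
Reached: T23 and C8 — 2 of the 5.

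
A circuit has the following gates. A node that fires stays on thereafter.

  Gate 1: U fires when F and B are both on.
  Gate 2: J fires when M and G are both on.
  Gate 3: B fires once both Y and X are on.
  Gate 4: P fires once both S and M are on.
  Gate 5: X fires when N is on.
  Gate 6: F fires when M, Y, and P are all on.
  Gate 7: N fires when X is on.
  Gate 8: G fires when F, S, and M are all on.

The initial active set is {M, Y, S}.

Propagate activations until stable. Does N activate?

N would need X (Gate 7), but X never turns on.

No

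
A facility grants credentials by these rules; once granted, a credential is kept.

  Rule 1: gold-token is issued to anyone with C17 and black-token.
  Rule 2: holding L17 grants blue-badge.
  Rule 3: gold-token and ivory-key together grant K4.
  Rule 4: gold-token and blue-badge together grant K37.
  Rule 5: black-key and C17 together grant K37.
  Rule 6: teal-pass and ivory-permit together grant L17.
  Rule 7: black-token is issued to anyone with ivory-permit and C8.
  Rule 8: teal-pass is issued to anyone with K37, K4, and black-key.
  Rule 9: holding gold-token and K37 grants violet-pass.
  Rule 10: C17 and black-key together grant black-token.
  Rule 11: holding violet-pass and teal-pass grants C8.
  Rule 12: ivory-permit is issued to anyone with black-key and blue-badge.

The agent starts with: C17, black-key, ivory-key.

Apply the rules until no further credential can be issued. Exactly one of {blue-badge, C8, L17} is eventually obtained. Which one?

C8

Holding black-key and C17 grants K37 (Rule 5).
Holding C17 and black-key grants black-token (Rule 10).
Holding C17 and black-token grants gold-token (Rule 1).
Holding gold-token and K37 grants violet-pass (Rule 9).
Holding gold-token and ivory-key grants K4 (Rule 3).
Holding K37, K4, and black-key grants teal-pass (Rule 8).
Holding violet-pass and teal-pass grants C8 (Rule 11).
blue-badge would need L17 (Rule 2), but L17 is never granted. L17 would need teal-pass and ivory-permit (Rule 6), but ivory-permit is never granted.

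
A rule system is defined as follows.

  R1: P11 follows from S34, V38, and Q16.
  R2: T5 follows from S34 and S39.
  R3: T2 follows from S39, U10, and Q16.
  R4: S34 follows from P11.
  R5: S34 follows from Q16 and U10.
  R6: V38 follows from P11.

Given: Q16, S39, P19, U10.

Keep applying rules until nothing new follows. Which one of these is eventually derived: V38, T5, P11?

T5

From Q16 and U10, R5 gives S34.
S34 and S39 hold, so T5 follows (R2).
V38 would need P11 (R6), but P11 is never established. P11 would need S34, V38, and Q16 (R1), but V38 is never established.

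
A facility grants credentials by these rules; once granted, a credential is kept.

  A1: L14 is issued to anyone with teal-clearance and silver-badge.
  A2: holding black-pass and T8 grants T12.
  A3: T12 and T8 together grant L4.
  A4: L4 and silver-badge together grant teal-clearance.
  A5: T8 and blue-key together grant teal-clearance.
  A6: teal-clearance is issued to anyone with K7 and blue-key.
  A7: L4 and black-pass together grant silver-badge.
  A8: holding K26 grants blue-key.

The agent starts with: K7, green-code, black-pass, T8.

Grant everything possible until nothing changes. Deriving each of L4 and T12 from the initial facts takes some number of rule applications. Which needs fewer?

T12

T12: Holding black-pass and T8 grants T12 (A2). [1 rule application]
L4: Holding black-pass and T8 grants T12 (A2). Holding T12 and T8 grants L4 (A3). [2 rule applications]
T12 needs fewer.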